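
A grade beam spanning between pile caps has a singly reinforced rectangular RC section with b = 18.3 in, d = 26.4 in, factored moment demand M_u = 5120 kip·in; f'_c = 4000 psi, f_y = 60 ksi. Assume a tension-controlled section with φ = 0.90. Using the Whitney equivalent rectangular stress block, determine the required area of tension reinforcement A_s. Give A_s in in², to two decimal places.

A_s ≈ 3.86 in²

M_n = M_u/φ = 5120/0.90 = 5688.89 kip·in.
From M_n = 0.85 f'_c a b (d − a/2):
a = d − √(d² − 2M_n/(0.85 f'_c b)) = 26.4 − √(26.4² − 2 × 5688.89/(0.85 × 4 × 18.3)) = 3.726 in.
A_s = 0.85 f'_c a b / f_y = 0.85 × 4 × 3.726 × 18.3 / 60 = 3.864 in².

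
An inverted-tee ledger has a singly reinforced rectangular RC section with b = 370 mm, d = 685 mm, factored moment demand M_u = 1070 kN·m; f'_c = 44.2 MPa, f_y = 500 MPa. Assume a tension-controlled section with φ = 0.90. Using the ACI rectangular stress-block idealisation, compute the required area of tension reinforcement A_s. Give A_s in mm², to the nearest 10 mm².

A_s ≈ 3860 mm²

M_n = M_u/φ = 1070/0.90 = 1188.89 kN·m.
With M_n = 0.85 f'_c a b (d − a/2), solve the quadratic for a:
a = d − √(d² − 2M_n/(0.85 f'_c b)) = 685 − √(685² − 2 × 1188.89×10⁶/(0.85 × 44.2 × 370)) = 138.95 mm.
A_s = 0.85 f'_c a b / f_y = 0.85 × 44.2 × 138.95 × 370 / 500 = 3863.1 mm².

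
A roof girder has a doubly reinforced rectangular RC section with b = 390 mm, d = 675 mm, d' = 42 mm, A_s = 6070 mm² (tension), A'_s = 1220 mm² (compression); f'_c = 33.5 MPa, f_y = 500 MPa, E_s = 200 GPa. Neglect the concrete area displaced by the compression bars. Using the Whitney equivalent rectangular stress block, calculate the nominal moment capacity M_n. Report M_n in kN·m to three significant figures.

M_n ≈ 1760 kN·m

Assume both tension and compression steel yield.
Net tension couple steel: A_s − A'_s = 4850 mm².
a = (A_s − A'_s) f_y / (0.85 f'_c b) = 2425000/(0.85 × 33.5 × 390) = 218.37 mm.
c = a/β₁ = 218.37/0.811 = 269.26 mm; ε'_s = 0.003(c − d')/c = 0.0025 ≥ f_y/E_s = 0.0025, so compression steel does yield.
M_n = (A_s − A'_s) f_y (d − a/2) + A'_s f_y (d − d') = [2425000 × (675 − 109.185) + 610000 × (675 − 42)] × 10⁻⁶ = 1372.10 + 386.13 = 1758.23 kN·m.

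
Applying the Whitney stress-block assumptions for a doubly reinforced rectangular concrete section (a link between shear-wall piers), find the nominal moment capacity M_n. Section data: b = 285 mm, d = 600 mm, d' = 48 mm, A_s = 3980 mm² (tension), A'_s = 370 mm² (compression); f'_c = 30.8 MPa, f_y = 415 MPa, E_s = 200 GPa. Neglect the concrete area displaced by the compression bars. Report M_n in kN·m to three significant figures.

Assume both tension and compression steel yield.
Net tension couple steel: A_s − A'_s = 3610 mm².
a = (A_s − A'_s) f_y / (0.85 f'_c b) = 1498150/(0.85 × 30.8 × 285) = 200.79 mm.
c = a/β₁ = 200.79/0.83 = 241.92 mm; ε'_s = 0.003(c − d')/c = 0.0024 ≥ f_y/E_s = 0.0021, so compression steel does yield.
M_n = (A_s − A'_s) f_y (d − a/2) + A'_s f_y (d − d') = [1498150 × (600 − 100.395) + 153550 × (600 − 48)] × 10⁻⁶ = 748.48 + 84.76 = 833.24 kN·m.

M_n ≈ 833 kN·m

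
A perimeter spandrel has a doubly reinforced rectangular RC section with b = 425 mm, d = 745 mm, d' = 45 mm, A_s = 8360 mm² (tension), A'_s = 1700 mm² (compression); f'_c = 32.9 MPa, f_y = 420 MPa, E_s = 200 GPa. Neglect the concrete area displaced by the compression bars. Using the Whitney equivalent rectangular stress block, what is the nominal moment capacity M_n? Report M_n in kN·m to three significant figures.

M_n ≈ 2250 kN·m

Assume both tension and compression steel yield.
Net tension couple steel: A_s − A'_s = 6660 mm².
a = (A_s − A'_s) f_y / (0.85 f'_c b) = 2797200/(0.85 × 32.9 × 425) = 235.35 mm.
c = a/β₁ = 235.35/0.815 = 288.77 mm; ε'_s = 0.003(c − d')/c = 0.0025 ≥ f_y/E_s = 0.0021, so compression steel does yield.
M_n = (A_s − A'_s) f_y (d − a/2) + A'_s f_y (d − d') = [2797200 × (745 − 117.675) + 714000 × (745 − 45)] × 10⁻⁶ = 1754.75 + 499.80 = 2254.55 kN·m.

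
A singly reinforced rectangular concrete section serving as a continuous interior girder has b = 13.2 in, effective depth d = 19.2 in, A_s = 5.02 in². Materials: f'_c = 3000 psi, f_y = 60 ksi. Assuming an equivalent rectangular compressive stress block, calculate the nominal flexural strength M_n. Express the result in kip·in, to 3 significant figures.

M_n ≈ 4440 kip·in

T = A_s f_y = 5.02 × 60 = 301.2 kips.
a = T/(0.85 f'_c b) = 301.2/(0.85 × 3 × 13.2) = 8.948 in.
M_n = T(d − a/2) = 301.2 × (19.2 − 4.474) = 4435.5 kip·in.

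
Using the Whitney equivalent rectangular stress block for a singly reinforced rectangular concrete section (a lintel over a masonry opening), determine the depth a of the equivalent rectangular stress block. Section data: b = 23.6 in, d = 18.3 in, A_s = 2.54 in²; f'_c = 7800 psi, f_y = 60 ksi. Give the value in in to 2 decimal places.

a ≈ 0.97 in

T = A_s f_y = 2.54 × 60 = 152.4 kips.
a = T/(0.85 f'_c b) = 152.4/(0.85 × 7.8 × 23.6) = 0.97 in.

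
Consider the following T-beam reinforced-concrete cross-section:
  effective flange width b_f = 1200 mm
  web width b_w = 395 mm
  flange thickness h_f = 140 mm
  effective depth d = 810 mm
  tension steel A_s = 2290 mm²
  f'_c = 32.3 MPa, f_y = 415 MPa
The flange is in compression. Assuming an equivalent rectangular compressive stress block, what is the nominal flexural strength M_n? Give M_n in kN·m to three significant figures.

Tension: T = A_s f_y = 2290 × 415 = 950350 N.
Try a within the flange: a = T/(0.85 f'_c b_f) = 950350/(0.85 × 32.3 × 1200) = 28.85 mm.
Since a = 28.85 ≤ h_f = 140 mm, the stress block lies entirely in the flange; analyse as a rectangular beam of width b_f.
M_n = T(d − a/2) = 950350 × (810 − 14.425) = 756.07 × 10⁶ N·mm.
M_n = 756.07 kN·m.

M_n ≈ 756 kN·m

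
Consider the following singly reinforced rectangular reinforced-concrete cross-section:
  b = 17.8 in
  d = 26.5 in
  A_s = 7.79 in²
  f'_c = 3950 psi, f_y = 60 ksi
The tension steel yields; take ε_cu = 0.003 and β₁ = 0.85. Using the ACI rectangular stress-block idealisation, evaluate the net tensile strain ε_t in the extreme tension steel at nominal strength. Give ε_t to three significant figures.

ε_t ≈ 0.00564

a = A_s f_y/(0.85 f'_c b) = 7.821 in.
β₁ = 0.85, so c = a/β₁ = 7.821/0.85 = 9.201 in.
From the linear strain diagram with ε_cu = 0.003: ε_t = 0.003 (d − c)/c = 0.003 × (26.5 − 9.201)/9.201 = 0.00564.
Since ε_t ≥ 0.005, the section is tension-controlled.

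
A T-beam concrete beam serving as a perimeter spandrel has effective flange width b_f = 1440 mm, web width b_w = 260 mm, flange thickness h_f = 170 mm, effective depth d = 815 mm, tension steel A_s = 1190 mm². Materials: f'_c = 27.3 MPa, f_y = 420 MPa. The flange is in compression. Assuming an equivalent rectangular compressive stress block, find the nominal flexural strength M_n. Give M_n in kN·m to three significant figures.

M_n ≈ 404 kN·m

Tension: T = A_s f_y = 1190 × 420 = 499800 N.
Try a within the flange: a = T/(0.85 f'_c b_f) = 499800/(0.85 × 27.3 × 1440) = 14.96 mm.
Since a = 14.96 ≤ h_f = 170 mm, the stress block lies entirely in the flange; analyse as a rectangular beam of width b_f.
M_n = T(d − a/2) = 499800 × (815 − 7.48) = 403.60 × 10⁶ N·mm.
M_n = 403.60 kN·m.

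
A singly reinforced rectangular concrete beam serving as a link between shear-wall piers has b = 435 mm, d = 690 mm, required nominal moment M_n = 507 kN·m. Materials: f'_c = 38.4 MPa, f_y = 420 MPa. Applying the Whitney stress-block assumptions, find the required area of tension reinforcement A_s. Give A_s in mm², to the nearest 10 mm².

A_s ≈ 1820 mm²

With M_n = 0.85 f'_c a b (d − a/2), solve the quadratic for a:
a = d − √(d² − 2M_n/(0.85 f'_c b)) = 690 − √(690² − 2 × 507×10⁶/(0.85 × 38.4 × 435)) = 53.85 mm.
A_s = 0.85 f'_c a b / f_y = 0.85 × 38.4 × 53.85 × 435 / 420 = 1820.4 mm².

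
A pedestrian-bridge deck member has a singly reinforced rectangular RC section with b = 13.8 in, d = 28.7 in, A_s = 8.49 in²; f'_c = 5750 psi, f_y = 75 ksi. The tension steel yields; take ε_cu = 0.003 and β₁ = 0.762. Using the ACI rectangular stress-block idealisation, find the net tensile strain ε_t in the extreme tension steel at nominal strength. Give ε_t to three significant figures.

a = A_s f_y/(0.85 f'_c b) = 9.441 in.
β₁ = 0.762, so c = a/β₁ = 9.441/0.762 = 12.390 in.
From the linear strain diagram with ε_cu = 0.003: ε_t = 0.003 (d − c)/c = 0.003 × (28.7 − 12.390)/12.390 = 0.00395.
ε_t < 0.004 — the section is over-reinforced for flexure under ACI limits.

ε_t ≈ 0.00395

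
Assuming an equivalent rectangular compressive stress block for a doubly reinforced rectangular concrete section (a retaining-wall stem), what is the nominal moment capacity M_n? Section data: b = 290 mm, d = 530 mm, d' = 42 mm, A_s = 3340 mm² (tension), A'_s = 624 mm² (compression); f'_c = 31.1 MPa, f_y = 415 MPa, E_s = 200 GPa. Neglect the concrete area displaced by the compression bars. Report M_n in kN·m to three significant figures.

M_n ≈ 641 kN·m

Assume both tension and compression steel yield.
Net tension couple steel: A_s − A'_s = 2716 mm².
a = (A_s − A'_s) f_y / (0.85 f'_c b) = 1127140/(0.85 × 31.1 × 290) = 147.03 mm.
c = a/β₁ = 147.03/0.828 = 177.57 mm; ε'_s = 0.003(c − d')/c = 0.0023 ≥ f_y/E_s = 0.0021, so compression steel does yield.
M_n = (A_s − A'_s) f_y (d − a/2) + A'_s f_y (d − d') = [1127140 × (530 − 73.515) + 258960 × (530 − 42)] × 10⁻⁶ = 514.52 + 126.37 = 640.89 kN·m.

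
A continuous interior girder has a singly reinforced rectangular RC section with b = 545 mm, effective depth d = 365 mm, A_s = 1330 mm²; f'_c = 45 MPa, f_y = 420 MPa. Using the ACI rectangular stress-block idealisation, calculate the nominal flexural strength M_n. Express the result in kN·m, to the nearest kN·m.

M_n ≈ 196 kN·m

T = A_s f_y = 1330 × 420 = 558600 N = 558.6 kN.
From C = T: a = T/(0.85 f'_c b) = 558600/(0.85 × 45 × 545) = 26.80 mm.
M_n = T(d − a/2) = 558.6 kN × (365 − 13.4) mm = 196.40 kN·m.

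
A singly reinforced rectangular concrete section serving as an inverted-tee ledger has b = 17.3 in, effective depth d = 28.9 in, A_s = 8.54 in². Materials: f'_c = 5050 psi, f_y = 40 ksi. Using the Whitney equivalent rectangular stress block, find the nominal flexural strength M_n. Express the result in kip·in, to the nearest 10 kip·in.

T = A_s f_y = 8.54 × 40 = 341.6 kips.
a = T/(0.85 f'_c b) = 341.6/(0.85 × 5.05 × 17.3) = 4.600 in.
M_n = T(d − a/2) = 341.6 × (28.9 − 2.3) = 9086.6 kip·in.

M_n ≈ 9090 kip·in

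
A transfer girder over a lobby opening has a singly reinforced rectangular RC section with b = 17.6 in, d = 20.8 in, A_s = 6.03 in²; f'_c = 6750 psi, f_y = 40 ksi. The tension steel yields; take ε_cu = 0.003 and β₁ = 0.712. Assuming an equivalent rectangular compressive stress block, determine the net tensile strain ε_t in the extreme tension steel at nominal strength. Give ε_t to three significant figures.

ε_t ≈ 0.0156

a = A_s f_y/(0.85 f'_c b) = 2.389 in.
β₁ = 0.712, so c = a/β₁ = 2.389/0.712 = 3.355 in.
From the linear strain diagram with ε_cu = 0.003: ε_t = 0.003 (d − c)/c = 0.003 × (20.8 − 3.355)/3.355 = 0.0156.
Since ε_t ≥ 0.005, the section is tension-controlled.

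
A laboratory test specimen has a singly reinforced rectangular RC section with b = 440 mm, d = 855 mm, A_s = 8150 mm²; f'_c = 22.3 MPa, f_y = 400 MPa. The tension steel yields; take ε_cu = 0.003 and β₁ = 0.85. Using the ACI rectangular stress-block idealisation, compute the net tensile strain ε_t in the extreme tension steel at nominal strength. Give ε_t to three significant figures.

a = A_s f_y/(0.85 f'_c b) = 390.88 mm.
β₁ = 0.85, so c = a/β₁ = 390.88/0.85 = 459.86 mm.
From the linear strain diagram with ε_cu = 0.003: ε_t = 0.003 (d − c)/c = 0.003 × (855 − 459.86)/459.86 = 0.00258.
ε_t < 0.004 — the section is over-reinforced for flexure under ACI limits.

ε_t ≈ 0.00258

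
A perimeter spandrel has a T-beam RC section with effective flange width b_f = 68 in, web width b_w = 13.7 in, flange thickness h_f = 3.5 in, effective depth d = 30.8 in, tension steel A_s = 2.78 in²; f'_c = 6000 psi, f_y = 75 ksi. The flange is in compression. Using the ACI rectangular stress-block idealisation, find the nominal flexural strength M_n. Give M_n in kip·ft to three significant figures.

M_n ≈ 530 kip·ft

Tension: T = A_s f_y = 2.78 × 75 = 208.5 kips.
Try a within the flange: a = T/(0.85 f'_c b_f) = 208.5/(0.85 × 6 × 68) = 0.601 in.
Since a = 0.601 ≤ h_f = 3.5 in, the stress block lies entirely in the flange; analyse as a rectangular beam of width b_f.
M_n = T(d − a/2) = 208.5 × (30.8 − 0.3005) = 6359.1 kip·in.
M_n = 6359.1/12 = 529.93 kip·ft.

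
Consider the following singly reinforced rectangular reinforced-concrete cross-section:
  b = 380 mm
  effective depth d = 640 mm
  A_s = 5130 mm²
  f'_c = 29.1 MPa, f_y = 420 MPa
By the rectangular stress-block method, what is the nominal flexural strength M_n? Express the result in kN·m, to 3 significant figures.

M_n ≈ 1130 kN·m

T = A_s f_y = 5130 × 420 = 2154600 N = 2154.6 kN.
From C = T: a = T/(0.85 f'_c b) = 2154600/(0.85 × 29.1 × 380) = 229.23 mm.
M_n = T(d − a/2) = 2154.6 kN × (640 − 114.615) mm = 1131.99 kN·m.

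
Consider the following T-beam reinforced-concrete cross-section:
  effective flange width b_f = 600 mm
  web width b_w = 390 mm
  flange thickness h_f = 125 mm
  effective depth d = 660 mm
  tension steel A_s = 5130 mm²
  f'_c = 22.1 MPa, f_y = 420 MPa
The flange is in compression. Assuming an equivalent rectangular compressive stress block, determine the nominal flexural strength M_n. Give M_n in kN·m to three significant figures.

Tension: T = A_s f_y = 5130 × 420 = 2154600 N.
Try a within the flange: a = T/(0.85 f'_c b_f) = 2154600/(0.85 × 22.1 × 600) = 191.16 mm.
a = 191.16 > h_f = 125 mm: the block extends into the web. Split into flange-overhang and web parts.
C_f = 0.85 f'_c (b_f − b_w) h_f = 0.85 × 22.1 × (600 − 390) × 125 = 493106 N.
Remaining web compression depth: a_w = (T − C_f)/(0.85 f'_c b_w) = (2154600 − 493106)/(0.85 × 22.1 × 390) = 226.79 mm.
M_n = C_f(d − h_f/2) + (T − C_f)(d − a_w/2) = 493106 × (660 − 62.5) + 1661494 × (660 − 113.395) = 294.63 + 908.18 = 1202.81 × 10⁶ N·mm.
M_n = 1202.81 kN·m.

M_n ≈ 1200 kN·m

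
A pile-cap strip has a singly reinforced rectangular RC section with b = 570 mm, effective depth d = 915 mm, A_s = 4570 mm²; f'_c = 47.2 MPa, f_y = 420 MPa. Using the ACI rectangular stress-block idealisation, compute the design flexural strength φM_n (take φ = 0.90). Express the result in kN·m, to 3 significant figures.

φM_n ≈ 1510 kN·m

T = A_s f_y = 4570 × 420 = 1919400 N = 1919.4 kN.
From C = T: a = T/(0.85 f'_c b) = 1919400/(0.85 × 47.2 × 570) = 83.93 mm.
M_n = T(d − a/2) = 1919.4 kN × (915 − 41.965) mm = 1675.70 kN·m.
φM_n = 0.90 × 1675.70 = 1508.13 kN·m.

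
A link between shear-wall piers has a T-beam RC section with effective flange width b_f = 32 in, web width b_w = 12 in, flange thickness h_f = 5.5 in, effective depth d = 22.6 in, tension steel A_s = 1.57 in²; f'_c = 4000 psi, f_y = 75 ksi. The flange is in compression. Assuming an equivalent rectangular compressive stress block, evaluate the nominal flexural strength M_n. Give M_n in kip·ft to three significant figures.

M_n ≈ 216 kip·ft

Tension: T = A_s f_y = 1.57 × 75 = 117.75 kips.
Try a within the flange: a = T/(0.85 f'_c b_f) = 117.75/(0.85 × 4 × 32) = 1.082 in.
Since a = 1.082 ≤ h_f = 5.5 in, the stress block lies entirely in the flange; analyse as a rectangular beam of width b_f.
M_n = T(d − a/2) = 117.75 × (22.6 − 0.541) = 2597.4 kip·in.
M_n = 2597.4/12 = 216.45 kip·ft.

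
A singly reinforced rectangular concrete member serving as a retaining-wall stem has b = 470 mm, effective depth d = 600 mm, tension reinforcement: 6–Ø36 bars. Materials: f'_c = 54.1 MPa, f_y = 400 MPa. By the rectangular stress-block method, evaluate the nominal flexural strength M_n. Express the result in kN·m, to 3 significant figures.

A_s = 6 × 1018 = 6108 mm².
T = A_s f_y = 6108 × 400 = 2443200 N = 2443.2 kN.
From C = T: a = T/(0.85 f'_c b) = 2443200/(0.85 × 54.1 × 470) = 113.04 mm.
M_n = T(d − a/2) = 2443.2 kN × (600 − 56.52) mm = 1327.83 kN·m.

M_n ≈ 1330 kN·m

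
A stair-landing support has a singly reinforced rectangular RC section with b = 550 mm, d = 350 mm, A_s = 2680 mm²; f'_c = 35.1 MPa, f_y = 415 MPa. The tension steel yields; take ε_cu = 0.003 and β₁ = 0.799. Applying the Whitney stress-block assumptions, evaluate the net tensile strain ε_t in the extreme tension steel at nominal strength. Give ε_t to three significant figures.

a = A_s f_y/(0.85 f'_c b) = 67.78 mm.
β₁ = 0.799, so c = a/β₁ = 67.78/0.799 = 84.83 mm.
From the linear strain diagram with ε_cu = 0.003: ε_t = 0.003 (d − c)/c = 0.003 × (350 − 84.83)/84.83 = 0.00938.
Since ε_t ≥ 0.005, the section is tension-controlled.

ε_t ≈ 0.00938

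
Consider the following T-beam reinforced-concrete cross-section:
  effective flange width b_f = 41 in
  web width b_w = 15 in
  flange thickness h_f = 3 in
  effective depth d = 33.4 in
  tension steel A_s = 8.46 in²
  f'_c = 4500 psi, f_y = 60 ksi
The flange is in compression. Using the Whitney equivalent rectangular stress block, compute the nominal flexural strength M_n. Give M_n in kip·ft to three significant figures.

Tension: T = A_s f_y = 8.46 × 60 = 507.6 kips.
Try a within the flange: a = T/(0.85 f'_c b_f) = 507.6/(0.85 × 4.5 × 41) = 3.237 in.
a = 3.237 > h_f = 3 in: the block extends into the web. Split into flange-overhang and web parts.
C_f = 0.85 f'_c (b_f − b_w) h_f = 0.85 × 4.5 × (41 − 15) × 3 = 298.4 kips.
Remaining web compression depth: a_w = (T − C_f)/(0.85 f'_c b_w) = (507.6 − 298.4)/(0.85 × 4.5 × 15) = 3.646 in.
M_n = C_f(d − h_f/2) + (T − C_f)(d − a_w/2) = 298.4 × (33.4 − 1.5) + 209.2 × (33.4 − 1.823) = 9519.0 + 6605.9 = 16124.9 kip·in.
M_n = 16124.9/12 = 1343.74 kip·ft.

M_n ≈ 1340 kip·ft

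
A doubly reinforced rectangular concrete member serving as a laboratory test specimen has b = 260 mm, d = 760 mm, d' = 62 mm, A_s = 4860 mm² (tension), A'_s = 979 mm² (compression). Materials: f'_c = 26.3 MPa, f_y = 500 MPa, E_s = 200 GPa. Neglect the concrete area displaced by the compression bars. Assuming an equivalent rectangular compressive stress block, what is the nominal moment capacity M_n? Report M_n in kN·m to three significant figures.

Assume both tension and compression steel yield.
Net tension couple steel: A_s − A'_s = 3881 mm².
a = (A_s − A'_s) f_y / (0.85 f'_c b) = 1940500/(0.85 × 26.3 × 260) = 333.86 mm.
c = a/β₁ = 333.86/0.85 = 392.78 mm; ε'_s = 0.003(c − d')/c = 0.0025 ≥ f_y/E_s = 0.0025, so compression steel does yield.
M_n = (A_s − A'_s) f_y (d − a/2) + A'_s f_y (d − d') = [1940500 × (760 − 166.93) + 489500 × (760 − 62)] × 10⁻⁶ = 1150.85 + 341.67 = 1492.52 kN·m.

M_n ≈ 1490 kN·m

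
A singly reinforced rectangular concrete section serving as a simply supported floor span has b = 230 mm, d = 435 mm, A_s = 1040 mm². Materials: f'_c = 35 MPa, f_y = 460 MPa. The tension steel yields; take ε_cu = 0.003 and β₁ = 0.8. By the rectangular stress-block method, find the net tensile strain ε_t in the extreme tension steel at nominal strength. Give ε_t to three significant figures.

ε_t ≈ 0.0119

a = A_s f_y/(0.85 f'_c b) = 69.92 mm.
β₁ = 0.8, so c = a/β₁ = 69.92/0.8 = 87.40 mm.
From the linear strain diagram with ε_cu = 0.003: ε_t = 0.003 (d − c)/c = 0.003 × (435 − 87.40)/87.40 = 0.0119.
Since ε_t ≥ 0.005, the section is tension-controlled.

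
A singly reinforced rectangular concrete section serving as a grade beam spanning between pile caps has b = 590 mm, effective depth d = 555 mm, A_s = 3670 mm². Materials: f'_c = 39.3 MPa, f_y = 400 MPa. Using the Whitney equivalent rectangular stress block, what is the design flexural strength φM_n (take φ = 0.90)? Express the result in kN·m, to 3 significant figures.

T = A_s f_y = 3670 × 400 = 1468000 N = 1468 kN.
From C = T: a = T/(0.85 f'_c b) = 1468000/(0.85 × 39.3 × 590) = 74.48 mm.
M_n = T(d − a/2) = 1468 kN × (555 − 37.24) mm = 760.07 kN·m.
φM_n = 0.90 × 760.07 = 684.06 kN·m.

φM_n ≈ 684 kN·m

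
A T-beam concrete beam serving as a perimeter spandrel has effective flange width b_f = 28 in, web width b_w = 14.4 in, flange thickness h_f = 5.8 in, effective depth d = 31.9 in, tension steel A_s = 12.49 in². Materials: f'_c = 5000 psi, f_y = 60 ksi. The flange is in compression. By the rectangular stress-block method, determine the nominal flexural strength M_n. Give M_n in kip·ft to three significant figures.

M_n ≈ 1790 kip·ft

Tension: T = A_s f_y = 12.49 × 60 = 749.4 kips.
Try a within the flange: a = T/(0.85 f'_c b_f) = 749.4/(0.85 × 5 × 28) = 6.297 in.
a = 6.297 > h_f = 5.8 in: the block extends into the web. Split into flange-overhang and web parts.
C_f = 0.85 f'_c (b_f − b_w) h_f = 0.85 × 5 × (28 − 14.4) × 5.8 = 335.2 kips.
Remaining web compression depth: a_w = (T − C_f)/(0.85 f'_c b_w) = (749.4 − 335.2)/(0.85 × 5 × 14.4) = 6.768 in.
M_n = C_f(d − h_f/2) + (T − C_f)(d − a_w/2) = 335.2 × (31.9 − 2.9) + 414.2 × (31.9 − 3.384) = 9720.8 + 11811.3 = 21532.1 kip·in.
M_n = 21532.1/12 = 1794.34 kip·ft.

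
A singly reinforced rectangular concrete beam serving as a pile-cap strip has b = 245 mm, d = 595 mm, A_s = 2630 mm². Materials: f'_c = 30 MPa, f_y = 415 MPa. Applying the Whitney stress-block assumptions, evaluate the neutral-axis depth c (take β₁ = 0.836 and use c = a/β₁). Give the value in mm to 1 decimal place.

c ≈ 209.0 mm

T = A_s f_y = 2630 × 415 = 1091450 N = 1091.45 kN.
Setting C = 0.85 f'_c a b equal to T: a = 1091450/(0.85 × 30 × 245) = 174.702 mm.
With β₁ = 0.836, c = a/β₁ = 174.702/0.836 = 209.0 mm.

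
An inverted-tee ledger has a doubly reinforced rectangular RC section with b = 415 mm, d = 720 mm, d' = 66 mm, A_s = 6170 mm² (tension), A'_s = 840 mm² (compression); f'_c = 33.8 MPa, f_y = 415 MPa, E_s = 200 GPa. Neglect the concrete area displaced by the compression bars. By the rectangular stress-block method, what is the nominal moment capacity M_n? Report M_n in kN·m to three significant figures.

M_n ≈ 1620 kN·m

Assume both tension and compression steel yield.
Net tension couple steel: A_s − A'_s = 5330 mm².
a = (A_s − A'_s) f_y / (0.85 f'_c b) = 2211950/(0.85 × 33.8 × 415) = 185.52 mm.
c = a/β₁ = 185.52/0.809 = 229.32 mm; ε'_s = 0.003(c − d')/c = 0.0021 ≥ f_y/E_s = 0.0021, so compression steel does yield.
M_n = (A_s − A'_s) f_y (d − a/2) + A'_s f_y (d − d') = [2211950 × (720 − 92.76) + 348600 × (720 − 66)] × 10⁻⁶ = 1387.42 + 227.98 = 1615.40 kN·m.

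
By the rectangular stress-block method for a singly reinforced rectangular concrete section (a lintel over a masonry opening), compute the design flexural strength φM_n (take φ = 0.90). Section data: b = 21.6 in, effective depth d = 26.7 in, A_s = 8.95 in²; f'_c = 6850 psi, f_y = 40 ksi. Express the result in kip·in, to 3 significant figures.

T = A_s f_y = 8.95 × 40 = 358 kips.
a = T/(0.85 f'_c b) = 358/(0.85 × 6.85 × 21.6) = 2.847 in.
M_n = T(d − a/2) = 358 × (26.7 − 1.4235) = 9049.0 kip·in.
φM_n = 0.90 × 9049.0 = 8144.1 kip·in.

φM_n ≈ 8140 kip·in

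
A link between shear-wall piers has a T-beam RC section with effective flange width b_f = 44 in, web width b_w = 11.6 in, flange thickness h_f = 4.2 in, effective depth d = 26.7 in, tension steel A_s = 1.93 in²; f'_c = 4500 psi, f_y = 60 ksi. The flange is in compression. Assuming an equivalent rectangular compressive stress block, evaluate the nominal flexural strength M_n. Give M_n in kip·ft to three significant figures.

M_n ≈ 254 kip·ft

Tension: T = A_s f_y = 1.93 × 60 = 115.8 kips.
Try a within the flange: a = T/(0.85 f'_c b_f) = 115.8/(0.85 × 4.5 × 44) = 0.688 in.
Since a = 0.688 ≤ h_f = 4.2 in, the stress block lies entirely in the flange; analyse as a rectangular beam of width b_f.
M_n = T(d − a/2) = 115.8 × (26.7 − 0.344) = 3052.0 kip·in.
M_n = 3052.0/12 = 254.33 kip·ft.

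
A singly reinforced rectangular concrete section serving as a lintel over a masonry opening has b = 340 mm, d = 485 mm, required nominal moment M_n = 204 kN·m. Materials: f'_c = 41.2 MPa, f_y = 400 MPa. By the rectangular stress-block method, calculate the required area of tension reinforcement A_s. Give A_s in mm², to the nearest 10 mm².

With M_n = 0.85 f'_c a b (d − a/2), solve the quadratic for a:
a = d − √(d² − 2M_n/(0.85 f'_c b)) = 485 − √(485² − 2 × 204×10⁶/(0.85 × 41.2 × 340)) = 36.72 mm.
A_s = 0.85 f'_c a b / f_y = 0.85 × 41.2 × 36.72 × 340 / 400 = 1093.0 mm².

A_s ≈ 1090 mm²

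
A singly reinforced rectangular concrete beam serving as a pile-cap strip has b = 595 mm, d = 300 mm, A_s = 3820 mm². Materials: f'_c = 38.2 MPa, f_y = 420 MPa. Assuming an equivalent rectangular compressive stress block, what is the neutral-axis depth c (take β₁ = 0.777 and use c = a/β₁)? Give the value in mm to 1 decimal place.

T = A_s f_y = 3820 × 420 = 1604400 N = 1604.4 kN.
Setting C = 0.85 f'_c a b equal to T: a = 1604400/(0.85 × 38.2 × 595) = 83.045 mm.
With β₁ = 0.777, c = a/β₁ = 83.045/0.777 = 106.9 mm.

c ≈ 106.9 mm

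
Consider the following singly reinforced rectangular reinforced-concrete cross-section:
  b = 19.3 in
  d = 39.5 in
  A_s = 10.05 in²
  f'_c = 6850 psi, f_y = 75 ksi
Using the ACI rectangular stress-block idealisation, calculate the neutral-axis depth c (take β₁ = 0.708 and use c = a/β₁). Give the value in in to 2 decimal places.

T = A_s f_y = 10.05 × 75 = 753.75 kips.
a = T/(0.85 f'_c b) = 753.75/(0.85 × 6.85 × 19.3) = 6.7075 in.
With β₁ = 0.708, c = a/β₁ = 6.7075/0.708 = 9.47 in.

c ≈ 9.47 in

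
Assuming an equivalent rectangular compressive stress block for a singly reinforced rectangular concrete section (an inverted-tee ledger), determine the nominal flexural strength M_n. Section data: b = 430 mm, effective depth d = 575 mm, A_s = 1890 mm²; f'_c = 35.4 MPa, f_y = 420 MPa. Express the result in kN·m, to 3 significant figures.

T = A_s f_y = 1890 × 420 = 793800 N = 793.8 kN.
From C = T: a = T/(0.85 f'_c b) = 793800/(0.85 × 35.4 × 430) = 61.35 mm.
M_n = T(d − a/2) = 793.8 kN × (575 − 30.675) mm = 432.09 kN·m.

M_n ≈ 432 kN·m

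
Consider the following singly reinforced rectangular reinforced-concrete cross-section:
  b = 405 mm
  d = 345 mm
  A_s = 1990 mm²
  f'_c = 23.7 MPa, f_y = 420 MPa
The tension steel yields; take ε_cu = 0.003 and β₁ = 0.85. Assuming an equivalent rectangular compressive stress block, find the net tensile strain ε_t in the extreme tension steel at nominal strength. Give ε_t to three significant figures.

ε_t ≈ 0.00559

a = A_s f_y/(0.85 f'_c b) = 102.44 mm.
β₁ = 0.85, so c = a/β₁ = 102.44/0.85 = 120.52 mm.
From the linear strain diagram with ε_cu = 0.003: ε_t = 0.003 (d − c)/c = 0.003 × (345 − 120.52)/120.52 = 0.00559.
Since ε_t ≥ 0.005, the section is tension-controlled.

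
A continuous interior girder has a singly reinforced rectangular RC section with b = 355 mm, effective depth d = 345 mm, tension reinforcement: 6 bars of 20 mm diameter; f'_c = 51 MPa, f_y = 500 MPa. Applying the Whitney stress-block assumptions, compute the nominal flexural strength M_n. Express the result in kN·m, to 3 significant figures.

A_s = 6 × 314 = 1884 mm².
T = A_s f_y = 1884 × 500 = 942000 N = 942 kN.
From C = T: a = T/(0.85 f'_c b) = 942000/(0.85 × 51 × 355) = 61.21 mm.
M_n = T(d − a/2) = 942 kN × (345 − 30.605) mm = 296.16 kN·m.

M_n ≈ 296 kN·m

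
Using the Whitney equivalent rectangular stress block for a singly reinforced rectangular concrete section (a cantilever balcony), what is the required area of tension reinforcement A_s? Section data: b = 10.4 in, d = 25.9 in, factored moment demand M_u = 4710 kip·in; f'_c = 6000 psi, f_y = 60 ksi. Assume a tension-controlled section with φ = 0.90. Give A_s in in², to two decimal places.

A_s ≈ 3.66 in²

M_n = M_u/φ = 4710/0.90 = 5233.33 kip·in.
From M_n = 0.85 f'_c a b (d − a/2):
a = d − √(d² − 2M_n/(0.85 f'_c b)) = 25.9 − √(25.9² − 2 × 5233.33/(0.85 × 6 × 10.4)) = 4.141 in.
A_s = 0.85 f'_c a b / f_y = 0.85 × 6 × 4.141 × 10.4 / 60 = 3.661 in².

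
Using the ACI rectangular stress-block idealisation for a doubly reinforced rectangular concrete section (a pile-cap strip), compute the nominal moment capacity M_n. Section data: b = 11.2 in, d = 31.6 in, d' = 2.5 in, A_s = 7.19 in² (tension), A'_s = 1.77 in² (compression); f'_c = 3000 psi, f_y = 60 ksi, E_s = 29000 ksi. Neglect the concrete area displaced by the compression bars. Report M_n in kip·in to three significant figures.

M_n ≈ 11500 kip·in

Assume both steels yield.
a = (A_s − A'_s) f_y/(0.85 f'_c b) = (7.19 − 1.77) × 60/(0.85 × 3 × 11.2) = 11.387 in.
c = a/β₁ = 11.387/0.85 = 13.396 in; ε'_s = 0.003(c − d')/c = 0.0024 ≥ ε_y = 0.0021, so the compression steel yields.
M_n = (A_s − A'_s) f_y (d − a/2) + A'_s f_y (d − d') = 325.2 × (31.6 − 5.6935) + 106.2 × (31.6 − 2.5) = 8424.8 + 3090.4 = 11515.2 kip·in.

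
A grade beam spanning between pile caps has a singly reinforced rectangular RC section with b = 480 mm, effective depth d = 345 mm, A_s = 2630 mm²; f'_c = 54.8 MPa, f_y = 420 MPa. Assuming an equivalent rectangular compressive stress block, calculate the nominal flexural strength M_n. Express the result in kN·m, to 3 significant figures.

T = A_s f_y = 2630 × 420 = 1104600 N = 1104.6 kN.
From C = T: a = T/(0.85 f'_c b) = 1104600/(0.85 × 54.8 × 480) = 49.40 mm.
M_n = T(d − a/2) = 1104.6 kN × (345 − 24.7) mm = 353.80 kN·m.

M_n ≈ 354 kN·m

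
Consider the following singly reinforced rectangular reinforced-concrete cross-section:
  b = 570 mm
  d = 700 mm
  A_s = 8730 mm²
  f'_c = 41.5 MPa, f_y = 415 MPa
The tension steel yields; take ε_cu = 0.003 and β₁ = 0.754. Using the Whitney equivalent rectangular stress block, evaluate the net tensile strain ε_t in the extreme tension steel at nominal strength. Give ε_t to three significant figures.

a = A_s f_y/(0.85 f'_c b) = 180.19 mm.
β₁ = 0.754, so c = a/β₁ = 180.19/0.754 = 238.98 mm.
From the linear strain diagram with ε_cu = 0.003: ε_t = 0.003 (d − c)/c = 0.003 × (700 − 238.98)/238.98 = 0.00579.
Since ε_t ≥ 0.005, the section is tension-controlled.

ε_t ≈ 0.00579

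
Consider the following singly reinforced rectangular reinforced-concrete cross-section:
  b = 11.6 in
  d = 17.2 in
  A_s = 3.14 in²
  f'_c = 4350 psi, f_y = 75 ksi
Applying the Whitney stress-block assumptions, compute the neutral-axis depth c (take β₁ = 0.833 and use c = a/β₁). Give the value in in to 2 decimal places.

T = A_s f_y = 3.14 × 75 = 235.5 kips.
a = T/(0.85 f'_c b) = 235.5/(0.85 × 4.35 × 11.6) = 5.4907 in.
With β₁ = 0.833, c = a/β₁ = 5.4907/0.833 = 6.59 in.

c ≈ 6.59 in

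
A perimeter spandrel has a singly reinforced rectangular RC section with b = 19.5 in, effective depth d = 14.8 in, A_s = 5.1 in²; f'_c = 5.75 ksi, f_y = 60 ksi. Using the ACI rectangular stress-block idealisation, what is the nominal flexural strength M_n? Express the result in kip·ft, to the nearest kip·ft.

T = A_s f_y = 5.1 × 60 = 306 kips.
a = T/(0.85 f'_c b) = 306/(0.85 × 5.75 × 19.5) = 3.211 in.
M_n = T(d − a/2) = 306 × (14.8 − 1.6055) = 4037.5 kip·in = 4037.5/12 = 336.46 kip·ft.

M_n ≈ 336 kip·ft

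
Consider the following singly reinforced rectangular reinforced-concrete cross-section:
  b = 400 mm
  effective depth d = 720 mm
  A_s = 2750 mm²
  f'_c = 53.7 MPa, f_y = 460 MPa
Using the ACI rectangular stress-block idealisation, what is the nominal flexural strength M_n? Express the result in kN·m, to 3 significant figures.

M_n ≈ 867 kN·m

T = A_s f_y = 2750 × 460 = 1265000 N = 1265 kN.
From C = T: a = T/(0.85 f'_c b) = 1265000/(0.85 × 53.7 × 400) = 69.28 mm.
M_n = T(d − a/2) = 1265 kN × (720 − 34.64) mm = 866.98 kN·m.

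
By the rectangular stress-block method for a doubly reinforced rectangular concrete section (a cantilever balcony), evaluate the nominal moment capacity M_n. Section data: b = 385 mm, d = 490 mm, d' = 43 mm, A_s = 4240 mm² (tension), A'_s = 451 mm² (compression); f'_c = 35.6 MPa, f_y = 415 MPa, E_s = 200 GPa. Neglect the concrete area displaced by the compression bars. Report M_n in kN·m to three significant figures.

M_n ≈ 748 kN·m

Assume both tension and compression steel yield.
Net tension couple steel: A_s − A'_s = 3789 mm².
a = (A_s − A'_s) f_y / (0.85 f'_c b) = 1572435/(0.85 × 35.6 × 385) = 134.97 mm.
c = a/β₁ = 134.97/0.796 = 169.56 mm; ε'_s = 0.003(c − d')/c = 0.0022 ≥ f_y/E_s = 0.0021, so compression steel does yield.
M_n = (A_s − A'_s) f_y (d − a/2) + A'_s f_y (d − d') = [1572435 × (490 − 67.485) + 187165 × (490 − 43)] × 10⁻⁶ = 664.38 + 83.66 = 748.04 kN·m.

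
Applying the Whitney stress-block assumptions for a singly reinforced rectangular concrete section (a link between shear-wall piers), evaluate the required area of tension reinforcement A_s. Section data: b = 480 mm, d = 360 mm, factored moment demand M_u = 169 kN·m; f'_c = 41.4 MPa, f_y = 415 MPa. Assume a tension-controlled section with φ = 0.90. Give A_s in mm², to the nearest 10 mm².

A_s ≈ 1320 mm²

M_n = M_u/φ = 169/0.90 = 187.778 kN·m.
With M_n = 0.85 f'_c a b (d − a/2), solve the quadratic for a:
a = d − √(d² − 2M_n/(0.85 f'_c b)) = 360 − √(360² − 2 × 187.778×10⁶/(0.85 × 41.4 × 480)) = 32.33 mm.
A_s = 0.85 f'_c a b / f_y = 0.85 × 41.4 × 32.33 × 480 / 415 = 1315.9 mm².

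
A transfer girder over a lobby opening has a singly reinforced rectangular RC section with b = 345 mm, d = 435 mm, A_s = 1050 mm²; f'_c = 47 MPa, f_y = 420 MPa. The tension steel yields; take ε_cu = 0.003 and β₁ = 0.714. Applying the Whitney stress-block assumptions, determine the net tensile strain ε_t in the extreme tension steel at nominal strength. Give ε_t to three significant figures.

ε_t ≈ 0.0261

a = A_s f_y/(0.85 f'_c b) = 32.00 mm.
β₁ = 0.714, so c = a/β₁ = 32.00/0.714 = 44.82 mm.
From the linear strain diagram with ε_cu = 0.003: ε_t = 0.003 (d − c)/c = 0.003 × (435 − 44.82)/44.82 = 0.0261.
Since ε_t ≥ 0.005, the section is tension-controlled.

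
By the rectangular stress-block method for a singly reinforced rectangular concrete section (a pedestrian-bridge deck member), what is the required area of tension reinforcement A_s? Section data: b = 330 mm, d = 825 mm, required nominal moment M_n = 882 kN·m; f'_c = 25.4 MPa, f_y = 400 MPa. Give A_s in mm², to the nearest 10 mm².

With M_n = 0.85 f'_c a b (d − a/2), solve the quadratic for a:
a = d − √(d² − 2M_n/(0.85 f'_c b)) = 825 − √(825² − 2 × 882×10⁶/(0.85 × 25.4 × 330)) = 166.95 mm.
A_s = 0.85 f'_c a b / f_y = 0.85 × 25.4 × 166.95 × 330 / 400 = 2973.7 mm².

A_s ≈ 2970 mm²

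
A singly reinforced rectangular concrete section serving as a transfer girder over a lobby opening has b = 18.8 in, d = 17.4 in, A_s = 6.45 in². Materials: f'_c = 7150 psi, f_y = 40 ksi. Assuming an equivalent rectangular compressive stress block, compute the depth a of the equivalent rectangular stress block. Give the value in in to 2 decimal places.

T = A_s f_y = 6.45 × 40 = 258 kips.
a = T/(0.85 f'_c b) = 258/(0.85 × 7.15 × 18.8) = 2.26 in.

a ≈ 2.26 in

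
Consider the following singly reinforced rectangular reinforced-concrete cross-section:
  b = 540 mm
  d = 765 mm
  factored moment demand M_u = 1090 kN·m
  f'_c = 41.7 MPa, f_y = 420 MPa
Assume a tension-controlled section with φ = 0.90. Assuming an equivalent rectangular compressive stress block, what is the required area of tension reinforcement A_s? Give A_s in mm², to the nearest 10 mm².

A_s ≈ 4000 mm²

M_n = M_u/φ = 1090/0.90 = 1211.11 kN·m.
With M_n = 0.85 f'_c a b (d − a/2), solve the quadratic for a:
a = d − √(d² − 2M_n/(0.85 f'_c b)) = 765 − √(765² − 2 × 1211.11×10⁶/(0.85 × 41.7 × 540)) = 87.75 mm.
A_s = 0.85 f'_c a b / f_y = 0.85 × 41.7 × 87.75 × 540 / 420 = 3999.0 mm².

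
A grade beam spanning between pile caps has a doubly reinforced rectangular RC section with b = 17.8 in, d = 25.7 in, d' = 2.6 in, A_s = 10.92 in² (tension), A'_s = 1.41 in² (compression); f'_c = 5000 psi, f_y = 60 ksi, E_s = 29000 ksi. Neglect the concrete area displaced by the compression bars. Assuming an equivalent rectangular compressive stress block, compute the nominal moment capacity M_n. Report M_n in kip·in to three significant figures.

M_n ≈ 14500 kip·in

Assume both steels yield.
a = (A_s − A'_s) f_y/(0.85 f'_c b) = (10.92 − 1.41) × 60/(0.85 × 5 × 17.8) = 7.543 in.
c = a/β₁ = 7.543/0.8 = 9.429 in; ε'_s = 0.003(c − d')/c = 0.0022 ≥ ε_y = 0.0021, so the compression steel yields.
M_n = (A_s − A'_s) f_y (d − a/2) + A'_s f_y (d − d') = 570.6 × (25.7 − 3.7715) + 84.6 × (25.7 − 2.6) = 12512.4 + 1954.3 = 14466.7 kip·in.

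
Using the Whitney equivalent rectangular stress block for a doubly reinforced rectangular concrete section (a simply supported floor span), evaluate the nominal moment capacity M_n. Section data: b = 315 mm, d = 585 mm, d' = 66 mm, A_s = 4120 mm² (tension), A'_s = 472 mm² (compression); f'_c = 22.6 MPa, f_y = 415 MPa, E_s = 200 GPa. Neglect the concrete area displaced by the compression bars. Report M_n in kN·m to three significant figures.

M_n ≈ 798 kN·m

Assume both tension and compression steel yield.
Net tension couple steel: A_s − A'_s = 3648 mm².
a = (A_s − A'_s) f_y / (0.85 f'_c b) = 1513920/(0.85 × 22.6 × 315) = 250.19 mm.
c = a/β₁ = 250.19/0.85 = 294.34 mm; ε'_s = 0.003(c − d')/c = 0.0023 ≥ f_y/E_s = 0.0021, so compression steel does yield.
M_n = (A_s − A'_s) f_y (d − a/2) + A'_s f_y (d − d') = [1513920 × (585 − 125.095) + 195880 × (585 − 66)] × 10⁻⁶ = 696.26 + 101.66 = 797.92 kN·m.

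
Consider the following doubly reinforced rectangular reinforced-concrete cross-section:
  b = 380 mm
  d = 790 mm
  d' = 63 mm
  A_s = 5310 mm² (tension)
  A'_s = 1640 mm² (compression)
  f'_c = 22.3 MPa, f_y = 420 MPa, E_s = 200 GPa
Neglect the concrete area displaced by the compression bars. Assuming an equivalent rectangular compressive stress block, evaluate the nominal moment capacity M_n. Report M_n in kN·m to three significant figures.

Assume both tension and compression steel yield.
Net tension couple steel: A_s − A'_s = 3670 mm².
a = (A_s − A'_s) f_y / (0.85 f'_c b) = 1541400/(0.85 × 22.3 × 380) = 214.00 mm.
c = a/β₁ = 214.00/0.85 = 251.76 mm; ε'_s = 0.003(c − d')/c = 0.0022 ≥ f_y/E_s = 0.0021, so compression steel does yield.
M_n = (A_s − A'_s) f_y (d − a/2) + A'_s f_y (d − d') = [1541400 × (790 − 107) + 688800 × (790 − 63)] × 10⁻⁶ = 1052.78 + 500.76 = 1553.54 kN·m.

M_n ≈ 1550 kN·m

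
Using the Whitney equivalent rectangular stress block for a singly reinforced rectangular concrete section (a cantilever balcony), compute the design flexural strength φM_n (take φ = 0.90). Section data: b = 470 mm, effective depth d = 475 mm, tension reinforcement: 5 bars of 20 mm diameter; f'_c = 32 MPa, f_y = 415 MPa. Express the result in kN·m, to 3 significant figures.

A_s = 5 × 314 = 1570 mm².
T = A_s f_y = 1570 × 415 = 651550 N = 651.55 kN.
From C = T: a = T/(0.85 f'_c b) = 651550/(0.85 × 32 × 470) = 50.97 mm.
M_n = T(d − a/2) = 651.55 kN × (475 − 25.485) mm = 292.88 kN·m.
φM_n = 0.90 × 292.88 = 263.59 kN·m.

φM_n ≈ 264 kN·m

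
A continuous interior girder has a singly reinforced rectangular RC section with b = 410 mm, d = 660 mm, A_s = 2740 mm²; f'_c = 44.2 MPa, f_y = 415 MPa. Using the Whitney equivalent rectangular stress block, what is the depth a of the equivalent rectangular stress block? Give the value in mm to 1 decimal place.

a ≈ 73.8 mm

T = A_s f_y = 2740 × 415 = 1137100 N = 1137.1 kN.
Setting C = 0.85 f'_c a b equal to T: a = 1137100/(0.85 × 44.2 × 410) = 73.8 mm.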